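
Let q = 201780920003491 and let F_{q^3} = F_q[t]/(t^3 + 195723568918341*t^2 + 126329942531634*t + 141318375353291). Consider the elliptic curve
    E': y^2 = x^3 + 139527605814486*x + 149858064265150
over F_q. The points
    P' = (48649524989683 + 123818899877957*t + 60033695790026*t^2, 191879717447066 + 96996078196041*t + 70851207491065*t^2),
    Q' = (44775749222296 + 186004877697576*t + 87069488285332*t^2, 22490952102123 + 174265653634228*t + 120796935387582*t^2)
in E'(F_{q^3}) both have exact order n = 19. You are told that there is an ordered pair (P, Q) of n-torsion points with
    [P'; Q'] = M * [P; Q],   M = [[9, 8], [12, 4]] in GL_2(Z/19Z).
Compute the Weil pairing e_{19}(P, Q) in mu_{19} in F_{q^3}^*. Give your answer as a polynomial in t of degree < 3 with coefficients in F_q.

200450625088416 + 18148724904723*t + 165714284962778*t^2

The 19-Weil pairing on E[19] over F_{201780920003491} is alternating-bilinear: e_{19}(P',Q') = e_{19}(P,Q)^det(M).
Hence e(P,Q) = e(P',Q')^{6} where 6 = 16^{-1} mod 19.
Miller loop for e_{19} over F_{201780920003491^3}: bits of 19 = 10011; 4 double steps + 2 add steps, l/v at each.
Miller gives e_{19}(P',Q') = 68887169268504 + 71447763177069*t + 16868610973963*t^2 in F_{201780920003491^3}.
Thus e_{19}(P,Q) = 200450625088416 + 18148724904723*t + 165714284962778*t^2.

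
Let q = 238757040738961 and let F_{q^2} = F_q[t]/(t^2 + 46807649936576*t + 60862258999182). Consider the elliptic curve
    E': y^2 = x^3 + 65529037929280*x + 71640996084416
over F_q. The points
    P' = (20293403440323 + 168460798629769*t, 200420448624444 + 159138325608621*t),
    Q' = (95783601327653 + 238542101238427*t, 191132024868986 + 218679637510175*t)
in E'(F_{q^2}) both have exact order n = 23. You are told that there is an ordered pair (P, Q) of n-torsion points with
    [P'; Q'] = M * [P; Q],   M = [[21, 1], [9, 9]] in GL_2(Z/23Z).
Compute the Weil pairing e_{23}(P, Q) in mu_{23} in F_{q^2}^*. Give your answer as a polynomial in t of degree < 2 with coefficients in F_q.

e_{23}(aP+bQ,cP+dQ) = e_{23}(P,Q)^(ad-bc); with (a,b,c,d)=(21,1,9,9) this gives the det-23 law.
det(M) mod 23 = 19; its inverse in (Z/23)^* is 17 (check: 19*17 mod 23 = 1).
5-bit Miller (10111) on E'/F_{238757040738961} with a'=65529037929280, b'=71640996084416: accumulate tangent/chord ratios at Q'+S and P'+S'.
f_P(D_Q)/f_Q(D_P) = 94483048477503 + 216920757398289*t.
(94483048477503 + 216920757398289*t)^{17} mod (238757040738961,f) = 133747540322692 + 51617152744558*t.

133747540322692 + 51617152744558*t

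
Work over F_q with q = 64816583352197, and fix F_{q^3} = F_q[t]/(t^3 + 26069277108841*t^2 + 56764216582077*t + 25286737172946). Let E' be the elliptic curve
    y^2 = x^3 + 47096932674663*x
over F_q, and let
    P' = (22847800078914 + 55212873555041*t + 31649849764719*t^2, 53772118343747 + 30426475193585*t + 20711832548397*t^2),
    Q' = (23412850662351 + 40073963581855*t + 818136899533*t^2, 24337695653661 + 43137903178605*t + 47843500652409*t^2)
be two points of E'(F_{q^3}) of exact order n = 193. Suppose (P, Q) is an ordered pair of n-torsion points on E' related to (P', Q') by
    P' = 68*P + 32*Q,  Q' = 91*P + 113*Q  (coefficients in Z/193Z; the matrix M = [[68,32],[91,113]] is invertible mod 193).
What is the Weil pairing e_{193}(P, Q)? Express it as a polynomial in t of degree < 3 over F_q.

The 193-Weil pairing on E[193] over F_{64816583352197} is alternating-bilinear: e_{193}(P',Q') = e_{193}(P,Q)^det(M).
Inverting 140 mod 193: 142. Thus e_{193}(P,Q) = e(P',Q')^{142}.
Miller loop for e_{193} over F_{64816583352197^3}: bits of 193 = 11000001; 7 double steps + 2 add steps, l/v at each.
f_P(D_Q)/f_Q(D_P) = 31736496969019 + 48991211933258*t + 42654152905922*t^2.
e_{193}(P,Q) = (31736496969019 + 48991211933258*t + 42654152905922*t^2)^{142} = 37187983791378 + 40847566419243*t + 43825179199664*t^2.

37187983791378 + 40847566419243*t + 43825179199664*t^2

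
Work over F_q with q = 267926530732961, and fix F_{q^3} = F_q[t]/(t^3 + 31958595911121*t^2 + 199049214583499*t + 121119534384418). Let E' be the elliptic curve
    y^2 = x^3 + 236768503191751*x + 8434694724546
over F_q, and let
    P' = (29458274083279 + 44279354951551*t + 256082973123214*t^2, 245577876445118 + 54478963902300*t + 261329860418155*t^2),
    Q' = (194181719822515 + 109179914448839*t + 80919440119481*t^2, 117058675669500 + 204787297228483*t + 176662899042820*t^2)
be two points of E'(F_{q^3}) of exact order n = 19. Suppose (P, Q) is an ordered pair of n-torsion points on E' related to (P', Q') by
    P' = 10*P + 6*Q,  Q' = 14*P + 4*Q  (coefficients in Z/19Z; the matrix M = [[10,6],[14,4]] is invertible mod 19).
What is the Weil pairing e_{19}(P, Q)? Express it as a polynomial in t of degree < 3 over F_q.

Alternating bilinearity on E[19] (values in mu_{19} in F_{267926530732961^3}) gives e(P',Q') = e(P,Q)^det(M).
10*4 - 6*14 = -44; reduced mod 19: det = 13, inverse 3.
n = 19 = (10011)_2 (5 bits, wt 3); accumulate f_{19,P'}(Q'+S)/f_{19,P'}(S) along the 4-step ladder.
f_P(D_Q)/f_Q(D_P) = 160562062262644 + 90479654493889*t + 212806700028871*t^2.
Hence e(P,Q) = 263772270416704 + 125547648863695*t + 81544873371366*t^2 in F_{267926530732961^3}^*.

263772270416704 + 125547648863695*t + 81544873371366*t^2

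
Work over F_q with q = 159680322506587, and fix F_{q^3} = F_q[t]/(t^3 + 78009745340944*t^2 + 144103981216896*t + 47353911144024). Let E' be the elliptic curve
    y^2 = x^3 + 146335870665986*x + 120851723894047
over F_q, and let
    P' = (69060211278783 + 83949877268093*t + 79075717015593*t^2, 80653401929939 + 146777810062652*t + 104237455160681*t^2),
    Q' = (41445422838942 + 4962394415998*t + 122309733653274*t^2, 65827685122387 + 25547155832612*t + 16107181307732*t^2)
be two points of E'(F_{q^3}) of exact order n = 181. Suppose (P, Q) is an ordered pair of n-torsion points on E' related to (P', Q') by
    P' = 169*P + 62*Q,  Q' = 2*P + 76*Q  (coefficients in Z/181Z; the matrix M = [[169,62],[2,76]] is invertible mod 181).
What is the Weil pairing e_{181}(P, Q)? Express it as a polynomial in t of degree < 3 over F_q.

126025715321928 + 145922565582559*t + 147115371078321*t^2

e_{181} is bilinear + alternating on E[181], so e_{181}(169*P + 62*Q, 2*P + 76*Q) = e_{181}(P,Q)^(169*76-62*2).
So e_{181}(P,Q) = e_{181}(P',Q')^{105}, since 50*105 = 1 mod 181.
8-bit Miller (10110101) on E'/F_{159680322506587} with a'=146335870665986, b'=120851723894047: accumulate tangent/chord ratios at Q'+S and P'+S'.
Result: e(P',Q') = 27378792136853 + 80159061054182*t + 76901589426213*t^2.
Raise to 105: e(P,Q) = 126025715321928 + 145922565582559*t + 147115371078321*t^2 in mu_{181}.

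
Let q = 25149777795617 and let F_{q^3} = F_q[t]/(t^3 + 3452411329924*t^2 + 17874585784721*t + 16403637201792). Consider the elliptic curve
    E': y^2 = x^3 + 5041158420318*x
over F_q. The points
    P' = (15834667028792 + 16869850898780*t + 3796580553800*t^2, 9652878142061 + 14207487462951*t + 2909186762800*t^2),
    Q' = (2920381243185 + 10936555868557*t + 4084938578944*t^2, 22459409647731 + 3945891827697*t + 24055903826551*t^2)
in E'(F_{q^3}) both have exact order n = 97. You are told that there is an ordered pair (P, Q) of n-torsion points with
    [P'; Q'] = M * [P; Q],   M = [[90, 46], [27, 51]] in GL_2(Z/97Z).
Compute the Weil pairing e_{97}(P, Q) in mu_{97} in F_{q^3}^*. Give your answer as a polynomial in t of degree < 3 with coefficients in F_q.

24434050954147 + 17347995327887*t + 21737335674662*t^2

e_{97} is bilinear + alternating on E[97], so e_{97}(90*P + 46*Q, 27*P + 51*Q) = e_{97}(P,Q)^(90*51-46*27).
90*51 - 46*27 = 3348; reduced mod 97: det = 50, inverse 33.
Build f_{97,P'} and f_{97,Q'} via the 7-bit ladder of 97=1100001_2; evaluate at shifted divisors; quotient in F_{25149777795617^3}.
Result: e(P',Q') = 7852992529185 + 18203388935678*t + 8860176948744*t^2.
Finally e_{97}(P,Q) = 24434050954147 + 17347995327887*t + 21737335674662*t^2.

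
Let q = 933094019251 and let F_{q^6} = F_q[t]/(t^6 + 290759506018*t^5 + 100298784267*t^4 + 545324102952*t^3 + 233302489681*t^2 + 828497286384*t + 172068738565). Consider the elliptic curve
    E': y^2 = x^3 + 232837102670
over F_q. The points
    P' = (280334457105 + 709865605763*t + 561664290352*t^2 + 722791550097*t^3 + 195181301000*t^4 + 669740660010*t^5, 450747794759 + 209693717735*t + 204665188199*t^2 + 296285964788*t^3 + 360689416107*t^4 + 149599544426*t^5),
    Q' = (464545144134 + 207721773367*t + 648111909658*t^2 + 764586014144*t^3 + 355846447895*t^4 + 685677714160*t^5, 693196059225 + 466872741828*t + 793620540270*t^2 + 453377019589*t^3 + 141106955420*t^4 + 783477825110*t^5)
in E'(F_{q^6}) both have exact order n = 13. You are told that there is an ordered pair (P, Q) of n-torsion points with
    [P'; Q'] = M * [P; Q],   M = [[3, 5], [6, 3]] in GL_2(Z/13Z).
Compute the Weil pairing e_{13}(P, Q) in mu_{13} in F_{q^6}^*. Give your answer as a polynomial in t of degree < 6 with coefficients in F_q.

The 13-Weil pairing on E[13] over F_{933094019251} is alternating-bilinear: e_{13}(P',Q') = e_{13}(P,Q)^det(M).
Inverting 5 mod 13: 8. Thus e_{13}(P,Q) = e(P',Q')^{8}.
Miller loop for e_{13} over F_{933094019251^6}: bits of 13 = 1101; 3 double steps + 2 add steps, l/v at each.
Miller gives e_{13}(P',Q') = 748733350102 + 367203571193*t + 353417660460*t^2 + 694419620155*t^3 + 286946631656*t^4 + 237833592909*t^5 in F_{933094019251^6}.
Thus e_{13}(P,Q) = 17735151160 + 228806620715*t + 713731351315*t^2 + 651193100844*t^3 + 731138271591*t^4 + 580434831482*t^5.

17735151160 + 228806620715*t + 713731351315*t^2 + 651193100844*t^3 + 731138271591*t^4 + 580434831482*t^5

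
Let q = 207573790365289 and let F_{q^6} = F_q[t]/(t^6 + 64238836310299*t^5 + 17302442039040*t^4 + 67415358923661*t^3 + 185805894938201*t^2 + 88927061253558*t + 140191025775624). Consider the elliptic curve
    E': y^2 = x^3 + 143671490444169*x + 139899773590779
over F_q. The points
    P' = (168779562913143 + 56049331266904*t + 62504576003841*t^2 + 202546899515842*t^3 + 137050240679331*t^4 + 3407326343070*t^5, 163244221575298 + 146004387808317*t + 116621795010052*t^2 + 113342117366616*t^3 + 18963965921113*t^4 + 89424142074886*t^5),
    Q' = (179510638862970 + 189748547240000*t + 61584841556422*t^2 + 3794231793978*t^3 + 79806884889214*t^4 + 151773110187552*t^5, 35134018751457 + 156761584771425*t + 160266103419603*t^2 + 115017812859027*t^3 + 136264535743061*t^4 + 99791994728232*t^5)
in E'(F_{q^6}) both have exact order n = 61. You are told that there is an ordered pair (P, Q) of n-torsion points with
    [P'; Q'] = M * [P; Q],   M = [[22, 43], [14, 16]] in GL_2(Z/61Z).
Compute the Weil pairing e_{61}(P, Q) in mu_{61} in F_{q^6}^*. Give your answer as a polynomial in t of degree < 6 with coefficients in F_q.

128765358163697 + 171013737917263*t + 31950360496572*t^2 + 141860022434127*t^3 + 36117125333809*t^4 + 138002240302787*t^5

The 61-Weil pairing on E[61] over F_{207573790365289} is alternating-bilinear: e_{61}(P',Q') = e_{61}(P,Q)^det(M).
det(M) mod 61 = 55; its inverse in (Z/61)^* is 10 (check: 55*10 mod 61 = 1).
Miller loop for e_{61} over F_{207573790365289^6}: bits of 61 = 111101; 5 double steps + 4 add steps, l/v at each.
Miller gives e_{61}(P',Q') = 177645721814332 + 14821158044620*t + 5481165775323*t^2 + 100826577032344*t^3 + 44302744625232*t^4 + 174841815510500*t^5 in F_{207573790365289^6}.
Finally e_{61}(P,Q) = 128765358163697 + 171013737917263*t + 31950360496572*t^2 + 141860022434127*t^3 + 36117125333809*t^4 + 138002240302787*t^5.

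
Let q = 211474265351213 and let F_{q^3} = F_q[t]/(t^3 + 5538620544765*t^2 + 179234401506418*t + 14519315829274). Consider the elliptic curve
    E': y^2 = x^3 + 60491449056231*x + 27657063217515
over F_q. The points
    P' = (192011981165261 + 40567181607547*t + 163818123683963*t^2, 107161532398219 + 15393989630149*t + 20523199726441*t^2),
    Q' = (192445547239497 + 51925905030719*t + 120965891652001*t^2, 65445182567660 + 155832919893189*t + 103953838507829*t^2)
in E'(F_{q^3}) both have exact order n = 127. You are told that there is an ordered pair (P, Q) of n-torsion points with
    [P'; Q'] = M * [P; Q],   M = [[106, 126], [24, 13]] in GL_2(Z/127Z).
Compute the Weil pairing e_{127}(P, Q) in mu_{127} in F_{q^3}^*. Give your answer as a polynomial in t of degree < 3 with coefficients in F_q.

Under M = [[106,126],[24,13]] in GL_2(Z/127), e_{127}(P',Q') = e_{127}(P,Q)^(106*13-126*24 mod 127).
det M = 106*13 - 126*24 = -1646 = 5 (mod 127); 5^{-1} = 51 (mod 127).
Double-and-add over 1111111: 7-1 doublings, 7-1 additions; each step l_{T,T}/v_{2T} or l_{T,P'}/v at Q'+S for random S.
f_P(D_Q)/f_Q(D_P) = 71027110488132 + 190761428996366*t + 120730538155210*t^2.
Thus e_{127}(P,Q) = 105078240016206 + 171274822925722*t + 25821493399438*t^2.

105078240016206 + 171274822925722*t + 25821493399438*t^2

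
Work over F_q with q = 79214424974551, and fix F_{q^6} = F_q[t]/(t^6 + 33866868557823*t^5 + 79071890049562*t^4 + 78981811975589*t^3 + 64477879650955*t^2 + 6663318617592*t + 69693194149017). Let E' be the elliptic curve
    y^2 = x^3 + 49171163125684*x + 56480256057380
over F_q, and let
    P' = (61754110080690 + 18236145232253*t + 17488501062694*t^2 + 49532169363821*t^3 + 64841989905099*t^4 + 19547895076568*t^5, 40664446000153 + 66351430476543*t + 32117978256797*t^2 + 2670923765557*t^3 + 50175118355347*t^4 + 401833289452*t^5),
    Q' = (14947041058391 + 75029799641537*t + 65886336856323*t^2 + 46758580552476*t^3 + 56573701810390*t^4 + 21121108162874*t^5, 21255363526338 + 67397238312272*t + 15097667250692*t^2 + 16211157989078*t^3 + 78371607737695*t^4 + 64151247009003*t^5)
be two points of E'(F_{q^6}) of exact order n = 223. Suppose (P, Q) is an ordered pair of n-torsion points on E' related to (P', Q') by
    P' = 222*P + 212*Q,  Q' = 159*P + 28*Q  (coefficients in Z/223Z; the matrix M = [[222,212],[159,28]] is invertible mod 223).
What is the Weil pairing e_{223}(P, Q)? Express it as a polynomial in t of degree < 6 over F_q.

The 223-Weil pairing on E[223] over F_{79214424974551} is alternating-bilinear: e_{223}(P',Q') = e_{223}(P,Q)^det(M).
det M = 222*28 - 212*159 = -27492 = 160 (mod 223); 160^{-1} = 46 (mod 223).
Build f_{223,P'} and f_{223,Q'} via the 8-bit ladder of 223=11011111_2; evaluate at shifted divisors; quotient in F_{79214424974551^6}.
The quotient is 55561946180057 + 60968870658802*t + 28236181497359*t^2 + 48570877072716*t^3 + 63481989481819*t^4 + 51917687442373*t^5.
Thus e_{223}(P,Q) = 70592745876844 + 78836745238515*t + 1951971268639*t^2 + 67001549218417*t^3 + 17063388051364*t^4 + 38573402928981*t^5.

70592745876844 + 78836745238515*t + 1951971268639*t^2 + 67001549218417*t^3 + 17063388051364*t^4 + 38573402928981*t^5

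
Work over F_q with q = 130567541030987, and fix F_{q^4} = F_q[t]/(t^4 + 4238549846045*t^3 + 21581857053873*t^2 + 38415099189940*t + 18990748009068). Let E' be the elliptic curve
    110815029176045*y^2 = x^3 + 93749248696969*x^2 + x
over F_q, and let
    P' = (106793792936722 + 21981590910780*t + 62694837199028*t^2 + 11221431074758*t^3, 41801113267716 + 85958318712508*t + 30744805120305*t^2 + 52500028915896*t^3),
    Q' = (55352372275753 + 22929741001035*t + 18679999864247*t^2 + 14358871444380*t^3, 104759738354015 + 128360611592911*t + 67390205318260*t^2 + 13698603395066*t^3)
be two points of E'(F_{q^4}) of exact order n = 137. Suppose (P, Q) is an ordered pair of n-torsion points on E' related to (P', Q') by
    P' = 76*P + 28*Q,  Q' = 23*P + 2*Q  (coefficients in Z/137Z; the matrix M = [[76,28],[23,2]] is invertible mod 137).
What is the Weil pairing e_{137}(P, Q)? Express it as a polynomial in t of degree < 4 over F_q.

100062079875317 + 35050469603078*t + 25272286489621*t^2 + 74841572407353*t^3

e_{137} is bilinear + alternating on E[137], so e_{137}(76*P + 28*Q, 23*P + 2*Q) = e_{137}(P,Q)^(76*2-28*23).
det(M) mod 137 = 56; its inverse in (Z/137)^* is 115 (check: 56*115 mod 137 = 1).
Montgomery->Weierstrass: x_W = 29757841280691*x+7560147052813, y_W=29757841280691*y on F_{130567541030987}; lands on y^2=x^3+90776083865390*x+14140014839428.
Miller loop for e_{137} over F_{130567541030987^4}: bits of 137 = 10001001; 7 double steps + 2 add steps, l/v at each.
Result: e(P',Q') = 44749709221749 + 72997926249289*t + 20137570066908*t^2 + 29809531266847*t^3.
Raise to 115: e(P,Q) = 100062079875317 + 35050469603078*t + 25272286489621*t^2 + 74841572407353*t^3 in mu_{137}.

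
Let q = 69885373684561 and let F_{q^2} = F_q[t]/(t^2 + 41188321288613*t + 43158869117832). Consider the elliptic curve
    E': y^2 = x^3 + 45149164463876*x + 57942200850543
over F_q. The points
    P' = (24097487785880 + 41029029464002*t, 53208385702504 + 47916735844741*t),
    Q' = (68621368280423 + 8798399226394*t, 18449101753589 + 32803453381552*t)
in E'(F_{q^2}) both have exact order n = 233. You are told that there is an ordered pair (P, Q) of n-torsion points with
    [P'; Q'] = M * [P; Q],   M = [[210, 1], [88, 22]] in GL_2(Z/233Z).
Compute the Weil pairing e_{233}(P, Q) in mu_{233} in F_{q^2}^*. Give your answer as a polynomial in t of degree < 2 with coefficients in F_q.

Since e_{233}(P,P)=e_{233}(Q,Q)=1 and e_{233}(Q,P)=e_{233}(P,Q)^{-1}, expanding e_{233}(210*P + 1*Q,88*P + 22*Q) leaves e(P,Q)^det(M).
det M = 210*22 - 1*88 = 4532 = 105 (mod 233); 105^{-1} = 162 (mod 233).
8-bit Miller (11101001) on E'/F_{69885373684561} with a'=45149164463876, b'=57942200850543: accumulate tangent/chord ratios at Q'+S and P'+S'.
e_{233}(P',Q') = 48463141047905 + 39514732201265*t.
Thus e_{233}(P,Q) = 33318908998499 + 25829319242718*t.

33318908998499 + 25829319242718*t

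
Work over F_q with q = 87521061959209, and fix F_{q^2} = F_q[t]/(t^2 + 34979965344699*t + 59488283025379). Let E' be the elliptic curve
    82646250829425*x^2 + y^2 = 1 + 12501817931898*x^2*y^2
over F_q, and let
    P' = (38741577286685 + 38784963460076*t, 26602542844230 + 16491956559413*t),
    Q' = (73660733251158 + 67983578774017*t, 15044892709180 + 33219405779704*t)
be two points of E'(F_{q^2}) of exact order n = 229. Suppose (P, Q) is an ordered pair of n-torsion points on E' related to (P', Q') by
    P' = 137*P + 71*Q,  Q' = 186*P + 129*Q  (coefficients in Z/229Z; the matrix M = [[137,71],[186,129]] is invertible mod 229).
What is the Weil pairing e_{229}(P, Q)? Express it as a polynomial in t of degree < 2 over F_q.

e_{229}(aP+bQ,cP+dQ) = e_{229}(P,Q)^(ad-bc); with (a,b,c,d)=(137,71,186,129) this gives the det-229 law.
So e_{229}(P,Q) = e_{229}(P',Q')^{77}, since 116*77 = 1 mod 229.
Map (x,y)_Ed via u=(1+y)/(1-y), v=(1+y)/((1-y)x) to Montgomery A=62817688853930,B=13182215028236; then to (a',b')=(0,67232278627590).
n = 229 = (11100101)_2 (8 bits, wt 5); accumulate f_{229,P'}(Q'+S)/f_{229,P'}(S) along the 7-step ladder.
f_P(D_Q)/f_Q(D_P) = 58295465509773 + 20280150635346*t.
e_{229}(P,Q) = (58295465509773 + 20280150635346*t)^{77} = 3642354618260 + 35991821667172*t.

3642354618260 + 35991821667172*t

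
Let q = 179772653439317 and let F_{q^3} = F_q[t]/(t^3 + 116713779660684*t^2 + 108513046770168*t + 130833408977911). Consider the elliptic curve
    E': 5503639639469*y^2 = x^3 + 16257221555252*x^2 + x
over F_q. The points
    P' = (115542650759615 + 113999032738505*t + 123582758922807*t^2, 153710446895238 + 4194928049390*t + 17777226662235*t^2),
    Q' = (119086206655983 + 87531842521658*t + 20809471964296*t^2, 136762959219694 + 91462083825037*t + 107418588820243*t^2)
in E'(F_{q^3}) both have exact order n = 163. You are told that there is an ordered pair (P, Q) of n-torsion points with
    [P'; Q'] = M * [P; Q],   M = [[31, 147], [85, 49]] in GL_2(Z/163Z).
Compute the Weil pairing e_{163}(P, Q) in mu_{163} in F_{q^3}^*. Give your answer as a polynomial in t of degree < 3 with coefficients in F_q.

Alternating bilinearity on E[163] (values in mu_{163} in F_{179772653439317^3}) gives e(P',Q') = e(P,Q)^det(M).
Inverting 108 mod 163: 80. Thus e_{163}(P,Q) = e(P',Q')^{80}.
(x,y)|->(83569024983988x+118807771914371,83569024983988y) sends E' to y^2=x^3+8668023098357*x+165525580763613.
Double-and-add over 10100011: 8-1 doublings, 4-1 additions; each step l_{T,T}/v_{2T} or l_{T,P'}/v at Q'+S for random S.
Result: e(P',Q') = 9349792034403 + 147667662005051*t + 23023091599309*t^2.
Thus e_{163}(P,Q) = 164841945668820 + 103064132661908*t + 51154302188655*t^2.

164841945668820 + 103064132661908*t + 51154302188655*t^2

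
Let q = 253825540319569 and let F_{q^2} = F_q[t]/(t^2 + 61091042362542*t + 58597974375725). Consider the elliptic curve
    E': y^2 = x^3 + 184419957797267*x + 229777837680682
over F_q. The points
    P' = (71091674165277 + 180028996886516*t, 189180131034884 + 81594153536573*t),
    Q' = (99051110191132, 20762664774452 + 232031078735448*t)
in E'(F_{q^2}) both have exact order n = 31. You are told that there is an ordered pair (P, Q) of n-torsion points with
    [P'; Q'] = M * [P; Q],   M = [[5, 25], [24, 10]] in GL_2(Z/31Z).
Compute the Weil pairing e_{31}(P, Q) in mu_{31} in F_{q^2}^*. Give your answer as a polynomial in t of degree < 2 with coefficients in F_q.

Under M = [[5,25],[24,10]] in GL_2(Z/31), e_{31}(P',Q') = e_{31}(P,Q)^(5*10-25*24 mod 31).
5*10 - 25*24 = -550; reduced mod 31: det = 8, inverse 4.
n = 31 = (11111)_2 (5 bits, wt 5); accumulate f_{31,P'}(Q'+S)/f_{31,P'}(S) along the 4-step ladder.
So e_{31}(P',Q') = 161381746732875 + 235028567526043*t.
e_{31}(P,Q) = (161381746732875 + 235028567526043*t)^{4} = 176583167013011 + 216914114954074*t.

176583167013011 + 216914114954074*t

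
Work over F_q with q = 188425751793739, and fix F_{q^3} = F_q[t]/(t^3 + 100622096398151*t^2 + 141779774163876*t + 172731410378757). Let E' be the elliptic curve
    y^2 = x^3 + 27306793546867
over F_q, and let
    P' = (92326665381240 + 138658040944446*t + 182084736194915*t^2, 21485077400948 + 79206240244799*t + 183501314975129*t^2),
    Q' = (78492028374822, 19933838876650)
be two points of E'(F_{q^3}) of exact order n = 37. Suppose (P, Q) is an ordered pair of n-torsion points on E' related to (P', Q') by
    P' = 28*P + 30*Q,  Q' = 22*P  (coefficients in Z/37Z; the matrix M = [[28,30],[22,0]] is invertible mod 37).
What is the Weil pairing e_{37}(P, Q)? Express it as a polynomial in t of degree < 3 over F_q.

77612929966091 + 50111090910127*t + 68794251083190*t^2

e_{37} is bilinear + alternating on E[37], so e_{37}(28*P + 30*Q, 22*P) = e_{37}(P,Q)^(28*0-30*22).
det(M) mod 37 = 6; its inverse in (Z/37)^* is 31 (check: 6*31 mod 37 = 1).
6-bit Miller (100101) on E'/F_{188425751793739} with a'=0, b'=27306793546867: accumulate tangent/chord ratios at Q'+S and P'+S'.
The quotient is 70389906913073 + 58762011365184*t + 127333833572247*t^2.
(70389906913073 + 58762011365184*t + 127333833572247*t^2)^{31} mod (188425751793739,f) = 77612929966091 + 50111090910127*t + 68794251083190*t^2.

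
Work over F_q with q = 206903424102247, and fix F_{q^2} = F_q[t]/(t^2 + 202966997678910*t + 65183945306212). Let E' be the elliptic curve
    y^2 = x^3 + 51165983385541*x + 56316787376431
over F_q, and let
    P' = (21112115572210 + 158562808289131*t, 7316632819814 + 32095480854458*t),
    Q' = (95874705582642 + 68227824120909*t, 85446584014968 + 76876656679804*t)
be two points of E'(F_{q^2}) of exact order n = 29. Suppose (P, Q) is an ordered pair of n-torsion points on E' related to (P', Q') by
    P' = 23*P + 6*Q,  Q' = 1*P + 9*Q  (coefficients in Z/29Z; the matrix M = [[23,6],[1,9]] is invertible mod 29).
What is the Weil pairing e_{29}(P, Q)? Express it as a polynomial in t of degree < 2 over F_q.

The 29-Weil pairing on E[29] over F_{206903424102247} is alternating-bilinear: e_{29}(P',Q') = e_{29}(P,Q)^det(M).
det(M) mod 29 = 27; its inverse in (Z/29)^* is 14 (check: 27*14 mod 29 = 1).
Build f_{29,P'} and f_{29,Q'} via the 5-bit ladder of 29=11101_2; evaluate at shifted divisors; quotient in F_{206903424102247^2}.
f_P(D_Q)/f_Q(D_P) = 69050409291708 + 184320382077605*t.
Finally e_{29}(P,Q) = 197645482866431 + 196261620735896*t.

197645482866431 + 196261620735896*t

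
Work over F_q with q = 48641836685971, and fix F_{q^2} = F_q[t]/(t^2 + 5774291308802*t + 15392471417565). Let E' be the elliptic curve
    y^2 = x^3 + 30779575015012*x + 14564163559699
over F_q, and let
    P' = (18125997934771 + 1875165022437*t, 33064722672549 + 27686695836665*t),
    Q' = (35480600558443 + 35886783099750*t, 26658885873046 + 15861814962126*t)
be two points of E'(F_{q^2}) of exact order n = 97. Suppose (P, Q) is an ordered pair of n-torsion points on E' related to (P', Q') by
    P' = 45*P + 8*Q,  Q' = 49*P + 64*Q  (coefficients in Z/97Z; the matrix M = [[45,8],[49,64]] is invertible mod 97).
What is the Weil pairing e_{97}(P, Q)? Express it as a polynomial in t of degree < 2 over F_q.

e_{97} is bilinear + alternating on E[97], so e_{97}(45*P + 8*Q, 49*P + 64*Q) = e_{97}(P,Q)^(45*64-8*49).
det M = 45*64 - 8*49 = 2488 = 63 (mod 97); 63^{-1} = 77 (mod 97).
n = 97 = (1100001)_2 (7 bits, wt 3); accumulate f_{97,P'}(Q'+S)/f_{97,P'}(S) along the 6-step ladder.
f_P(D_Q)/f_Q(D_P) = 7726673681367 + 13380428106379*t.
e_{97}(P,Q) = (7726673681367 + 13380428106379*t)^{77} = 37338106203082 + 7378643808557*t.

37338106203082 + 7378643808557*t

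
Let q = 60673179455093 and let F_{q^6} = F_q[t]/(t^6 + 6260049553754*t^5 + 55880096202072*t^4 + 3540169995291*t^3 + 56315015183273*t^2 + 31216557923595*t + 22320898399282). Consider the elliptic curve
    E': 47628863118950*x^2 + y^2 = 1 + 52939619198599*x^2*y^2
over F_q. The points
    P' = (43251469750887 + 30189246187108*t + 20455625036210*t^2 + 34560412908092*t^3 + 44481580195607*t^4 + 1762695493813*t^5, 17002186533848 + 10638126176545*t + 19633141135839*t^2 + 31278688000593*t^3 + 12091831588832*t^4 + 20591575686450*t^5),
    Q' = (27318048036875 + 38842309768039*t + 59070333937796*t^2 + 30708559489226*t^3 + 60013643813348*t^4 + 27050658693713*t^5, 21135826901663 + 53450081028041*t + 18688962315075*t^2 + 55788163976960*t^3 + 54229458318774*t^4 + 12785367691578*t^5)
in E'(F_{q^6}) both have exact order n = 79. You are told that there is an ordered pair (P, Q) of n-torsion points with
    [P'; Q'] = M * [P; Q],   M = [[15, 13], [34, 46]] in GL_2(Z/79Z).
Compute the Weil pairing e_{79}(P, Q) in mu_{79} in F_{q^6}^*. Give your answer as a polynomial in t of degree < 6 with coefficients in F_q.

57514710223945 + 50802894140078*t + 41532357491899*t^2 + 26104223265760*t^3 + 23672012250865*t^4 + 41950514217038*t^5

e_{79}(aP+bQ,cP+dQ) = e_{79}(P,Q)^(ad-bc); with (a,b,c,d)=(15,13,34,46) this gives the det-79 law.
det M = 15*46 - 13*34 = 248 = 11 (mod 79); 11^{-1} = 36 (mod 79).
Edwards->Montgomery: u=(1+y)/(1-y), v=u/x -> 58797411815354v^2=u^3+57136075320093u^2+u; then x_W=13840605843861u+47098003447138: y^2=x^3+52038530530132*x+24781464934564.
Miller loop for e_{79} over F_{60673179455093^6}: bits of 79 = 1001111; 6 double steps + 4 add steps, l/v at each.
e_{79}(P',Q') = 13150010436206 + 18935930671995*t + 23360886395667*t^2 + 561135954929*t^3 + 11090573614600*t^4 + 11171635353504*t^5.
e_{79}(P,Q) = (13150010436206 + 18935930671995*t + 23360886395667*t^2 + 561135954929*t^3 + 11090573614600*t^4 + 11171635353504*t^5)^{36} = 57514710223945 + 50802894140078*t + 41532357491899*t^2 + 26104223265760*t^3 + 23672012250865*t^4 + 41950514217038*t^5.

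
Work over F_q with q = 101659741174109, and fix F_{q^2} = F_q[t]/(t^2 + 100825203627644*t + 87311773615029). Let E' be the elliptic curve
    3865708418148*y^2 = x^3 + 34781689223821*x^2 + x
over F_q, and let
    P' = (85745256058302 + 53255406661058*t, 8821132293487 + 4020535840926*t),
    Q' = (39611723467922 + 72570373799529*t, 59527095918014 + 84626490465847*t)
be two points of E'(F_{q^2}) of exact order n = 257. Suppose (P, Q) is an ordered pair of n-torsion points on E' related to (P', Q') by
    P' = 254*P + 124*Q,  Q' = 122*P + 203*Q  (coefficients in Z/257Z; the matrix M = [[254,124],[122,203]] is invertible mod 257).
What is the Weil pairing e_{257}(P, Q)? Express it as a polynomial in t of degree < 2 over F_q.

86566794052857 + 2994319562507*t

The 257-Weil pairing on E[257] over F_{101659741174109} is alternating-bilinear: e_{257}(P',Q') = e_{257}(P,Q)^det(M).
Inverting 197 mod 257: 227. Thus e_{257}(P,Q) = e(P',Q')^{227}.
(x,y)|->(26935361812926x+83415621920617,26935361812926y) sends E' to y^2=x^3+38679625155739*x+36447551059684.
Double-and-add over 100000001: 9-1 doublings, 2-1 additions; each step l_{T,T}/v_{2T} or l_{T,P'}/v at Q'+S for random S.
Miller gives e_{257}(P',Q') = 79121193373882 + 48437299224378*t in F_{101659741174109^2}.
(79121193373882 + 48437299224378*t)^{227} mod (101659741174109,f) = 86566794052857 + 2994319562507*t.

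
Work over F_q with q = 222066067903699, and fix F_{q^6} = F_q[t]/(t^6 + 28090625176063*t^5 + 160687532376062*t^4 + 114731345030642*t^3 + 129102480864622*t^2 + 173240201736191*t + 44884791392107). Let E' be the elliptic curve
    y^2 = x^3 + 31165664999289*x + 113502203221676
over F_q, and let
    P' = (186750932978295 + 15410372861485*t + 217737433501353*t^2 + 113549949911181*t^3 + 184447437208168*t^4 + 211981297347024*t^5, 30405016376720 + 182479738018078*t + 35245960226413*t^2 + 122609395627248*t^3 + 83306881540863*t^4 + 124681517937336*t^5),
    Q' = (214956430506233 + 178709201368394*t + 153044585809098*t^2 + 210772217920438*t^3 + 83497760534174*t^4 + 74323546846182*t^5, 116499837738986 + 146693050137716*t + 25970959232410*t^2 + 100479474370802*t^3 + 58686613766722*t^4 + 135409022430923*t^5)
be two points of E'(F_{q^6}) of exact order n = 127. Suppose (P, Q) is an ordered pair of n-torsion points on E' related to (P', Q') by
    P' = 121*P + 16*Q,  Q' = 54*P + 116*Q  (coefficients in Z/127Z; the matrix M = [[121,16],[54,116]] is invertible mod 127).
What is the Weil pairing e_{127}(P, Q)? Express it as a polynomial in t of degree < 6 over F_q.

39814399492658 + 34708481951055*t + 672875973316*t^2 + 152001484446828*t^3 + 141387070147749*t^4 + 86194558535136*t^5

Since e_{127}(P,P)=e_{127}(Q,Q)=1 and e_{127}(Q,P)=e_{127}(P,Q)^{-1}, expanding e_{127}(121*P + 16*Q,54*P + 116*Q) leaves e(P,Q)^det(M).
det M = 121*116 - 16*54 = 13172 = 91 (mod 127); 91^{-1} = 67 (mod 127).
n = 127 = (1111111)_2 (7 bits, wt 7); accumulate f_{127,P'}(Q'+S)/f_{127,P'}(S) along the 6-step ladder.
The quotient is 33030211698468 + 133394998718153*t + 158501475137978*t^2 + 62976663350797*t^3 + 97477478627301*t^4 + 42609200935357*t^5.
Finally e_{127}(P,Q) = 39814399492658 + 34708481951055*t + 672875973316*t^2 + 152001484446828*t^3 + 141387070147749*t^4 + 86194558535136*t^5.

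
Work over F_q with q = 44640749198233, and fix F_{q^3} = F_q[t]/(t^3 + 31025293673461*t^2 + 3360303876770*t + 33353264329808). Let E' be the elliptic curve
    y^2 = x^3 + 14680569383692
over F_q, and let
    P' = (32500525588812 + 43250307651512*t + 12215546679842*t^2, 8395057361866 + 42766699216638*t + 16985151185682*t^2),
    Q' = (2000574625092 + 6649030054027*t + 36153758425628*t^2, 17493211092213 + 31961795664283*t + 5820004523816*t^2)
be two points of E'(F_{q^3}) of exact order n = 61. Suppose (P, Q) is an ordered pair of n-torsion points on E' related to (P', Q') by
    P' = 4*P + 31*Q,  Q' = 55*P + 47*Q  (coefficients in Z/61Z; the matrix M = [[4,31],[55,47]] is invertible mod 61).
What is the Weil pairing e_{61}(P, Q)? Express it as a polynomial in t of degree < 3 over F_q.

24710191244199 + 14792855799996*t + 19199272470659*t^2

The 61-Weil pairing on E[61] over F_{44640749198233} is alternating-bilinear: e_{61}(P',Q') = e_{61}(P,Q)^det(M).
So e_{61}(P,Q) = e_{61}(P',Q')^{23}, since 8*23 = 1 mod 61.
Miller loop for e_{61} over F_{44640749198233^3}: bits of 61 = 111101; 5 double steps + 4 add steps, l/v at each.
Result: e(P',Q') = 21195262705593 + 24897775970922*t + 14970316966739*t^2.
Raise to 23: e(P,Q) = 24710191244199 + 14792855799996*t + 19199272470659*t^2 in mu_{61}.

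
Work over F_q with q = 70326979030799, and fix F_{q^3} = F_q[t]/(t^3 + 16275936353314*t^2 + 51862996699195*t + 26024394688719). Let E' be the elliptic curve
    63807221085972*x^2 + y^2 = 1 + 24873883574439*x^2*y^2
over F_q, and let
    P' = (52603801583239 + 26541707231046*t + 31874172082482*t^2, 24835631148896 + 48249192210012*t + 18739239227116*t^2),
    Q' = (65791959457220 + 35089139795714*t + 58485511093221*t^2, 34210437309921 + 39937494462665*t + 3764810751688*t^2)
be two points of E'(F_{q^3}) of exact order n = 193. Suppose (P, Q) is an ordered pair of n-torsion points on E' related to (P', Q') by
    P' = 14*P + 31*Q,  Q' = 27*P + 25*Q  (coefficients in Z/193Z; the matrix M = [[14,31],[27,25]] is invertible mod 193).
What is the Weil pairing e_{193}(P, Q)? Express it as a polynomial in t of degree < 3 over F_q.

10834236939427 + 59115074676393*t + 65979252272321*t^2

The 193-Weil pairing on E[193] over F_{70326979030799} is alternating-bilinear: e_{193}(P',Q') = e_{193}(P,Q)^det(M).
det M = 14*25 - 31*27 = -487 = 92 (mod 193); 92^{-1} = 107 (mod 193).
Edwards a_E,d_E -> Montgomery A=15524484402835,B=2658445524058 -> Weierstrass 26143627298109,20512547177790 via alpha=49943673625468,beta=27315079135583.
n = 193 = (11000001)_2 (8 bits, wt 3); accumulate f_{193,P'}(Q'+S)/f_{193,P'}(S) along the 7-step ladder.
Miller gives e_{193}(P',Q') = 33038563678840 + 14082239101785*t + 35689049295560*t^2 in F_{70326979030799^3}.
Raise to 107: e(P,Q) = 10834236939427 + 59115074676393*t + 65979252272321*t^2 in mu_{193}.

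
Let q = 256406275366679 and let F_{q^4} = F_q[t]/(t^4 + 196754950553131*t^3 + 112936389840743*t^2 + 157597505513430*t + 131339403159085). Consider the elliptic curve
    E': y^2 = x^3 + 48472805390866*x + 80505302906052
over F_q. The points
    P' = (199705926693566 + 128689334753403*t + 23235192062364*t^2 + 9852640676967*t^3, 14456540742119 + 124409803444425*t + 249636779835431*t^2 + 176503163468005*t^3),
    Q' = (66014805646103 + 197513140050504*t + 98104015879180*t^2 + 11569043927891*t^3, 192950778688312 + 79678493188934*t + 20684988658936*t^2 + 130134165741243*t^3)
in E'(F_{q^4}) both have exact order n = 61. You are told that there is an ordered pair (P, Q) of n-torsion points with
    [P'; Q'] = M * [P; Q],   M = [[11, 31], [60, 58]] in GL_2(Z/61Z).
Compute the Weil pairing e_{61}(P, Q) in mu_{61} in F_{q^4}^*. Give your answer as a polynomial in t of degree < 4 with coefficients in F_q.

22244899973304 + 195989465702446*t + 164844709039056*t^2 + 172497507247383*t^3

Alternating bilinearity on E[61] (values in mu_{61} in F_{256406275366679^4}) gives e(P',Q') = e(P,Q)^det(M).
So e_{61}(P,Q) = e_{61}(P',Q')^{30}, since 59*30 = 1 mod 61.
n = 61 = (111101)_2 (6 bits, wt 5); accumulate f_{61,P'}(Q'+S)/f_{61,P'}(S) along the 5-step ladder.
So e_{61}(P',Q') = 211340618712258 + 253340224848889*t + 188822286560500*t^2 + 65308895569092*t^3.
(211340618712258 + 253340224848889*t + 188822286560500*t^2 + 65308895569092*t^3)^{30} mod (256406275366679,f) = 22244899973304 + 195989465702446*t + 164844709039056*t^2 + 172497507247383*t^3.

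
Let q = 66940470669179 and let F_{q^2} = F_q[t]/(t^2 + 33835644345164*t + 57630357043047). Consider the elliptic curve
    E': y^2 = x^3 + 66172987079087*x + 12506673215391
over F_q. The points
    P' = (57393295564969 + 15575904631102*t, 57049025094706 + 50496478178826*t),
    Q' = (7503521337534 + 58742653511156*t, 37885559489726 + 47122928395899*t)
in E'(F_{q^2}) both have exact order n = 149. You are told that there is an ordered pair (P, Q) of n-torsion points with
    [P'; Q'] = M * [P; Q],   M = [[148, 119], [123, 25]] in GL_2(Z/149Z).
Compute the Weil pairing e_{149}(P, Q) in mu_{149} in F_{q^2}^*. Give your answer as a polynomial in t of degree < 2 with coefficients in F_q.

16565452399627 + 32039162613430*t

e_{149} is bilinear + alternating on E[149], so e_{149}(148*P + 119*Q, 123*P + 25*Q) = e_{149}(P,Q)^(148*25-119*123).
det M = 148*25 - 119*123 = -10937 = 89 (mod 149); 89^{-1} = 72 (mod 149).
Miller loop for e_{149} over F_{66940470669179^2}: bits of 149 = 10010101; 7 double steps + 3 add steps, l/v at each.
e_{149}(P',Q') = 65507771060558 + 13806765076488*t.
Finally e_{149}(P,Q) = 16565452399627 + 32039162613430*t.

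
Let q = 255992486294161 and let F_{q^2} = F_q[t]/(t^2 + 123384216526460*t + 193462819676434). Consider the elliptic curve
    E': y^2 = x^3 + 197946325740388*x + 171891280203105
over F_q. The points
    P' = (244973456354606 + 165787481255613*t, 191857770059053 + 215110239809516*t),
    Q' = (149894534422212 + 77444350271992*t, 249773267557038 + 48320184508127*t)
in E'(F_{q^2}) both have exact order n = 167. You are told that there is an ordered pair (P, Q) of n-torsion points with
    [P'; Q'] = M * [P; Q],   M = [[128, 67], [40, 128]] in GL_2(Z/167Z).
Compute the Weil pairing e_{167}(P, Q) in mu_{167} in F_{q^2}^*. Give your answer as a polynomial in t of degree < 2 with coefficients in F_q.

218998455360031 + 242211364804276*t

Under M = [[128,67],[40,128]] in GL_2(Z/167), e_{167}(P',Q') = e_{167}(P,Q)^(128*128-67*40 mod 167).
Inverting 10 mod 167: 117. Thus e_{167}(P,Q) = e(P',Q')^{117}.
8-bit Miller (10100111) on E'/F_{255992486294161} with a'=197946325740388, b'=171891280203105: accumulate tangent/chord ratios at Q'+S and P'+S'.
So e_{167}(P',Q') = 144294812372919 + 224046133192320*t.
Thus e_{167}(P,Q) = 218998455360031 + 242211364804276*t.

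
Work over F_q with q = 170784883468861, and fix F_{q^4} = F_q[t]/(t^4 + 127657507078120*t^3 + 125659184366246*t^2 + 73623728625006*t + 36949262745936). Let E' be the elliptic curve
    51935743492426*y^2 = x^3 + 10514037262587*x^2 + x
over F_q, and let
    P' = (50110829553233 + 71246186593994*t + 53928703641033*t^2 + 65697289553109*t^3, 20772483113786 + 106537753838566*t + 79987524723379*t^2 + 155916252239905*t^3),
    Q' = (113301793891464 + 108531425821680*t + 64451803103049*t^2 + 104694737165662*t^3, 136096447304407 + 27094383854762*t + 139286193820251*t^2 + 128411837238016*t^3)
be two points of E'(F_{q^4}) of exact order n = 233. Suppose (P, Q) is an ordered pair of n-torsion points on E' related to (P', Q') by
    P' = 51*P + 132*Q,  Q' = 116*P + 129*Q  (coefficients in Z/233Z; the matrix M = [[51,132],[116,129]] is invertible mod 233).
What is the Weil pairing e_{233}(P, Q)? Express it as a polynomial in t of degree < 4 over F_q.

Under M = [[51,132],[116,129]] in GL_2(Z/233), e_{233}(P',Q') = e_{233}(P,Q)^(51*129-132*116 mod 233).
det(M) mod 233 = 121; its inverse in (Z/233)^* is 52 (check: 121*52 mod 233 = 1).
Montgomery->Weierstrass: x_W = 29930784159999*x+136985098243644, y_W=29930784159999*y on F_{170784883468861}; lands on y^2=x^3+59294131689830*x+13781855271424.
n = 233 = (11101001)_2 (8 bits, wt 5); accumulate f_{233,P'}(Q'+S)/f_{233,P'}(S) along the 7-step ladder.
So e_{233}(P',Q') = 126557350521459 + 11849588918315*t + 36572695781836*t^2 + 163965246328882*t^3.
e_{233}(P,Q) = (126557350521459 + 11849588918315*t + 36572695781836*t^2 + 163965246328882*t^3)^{52} = 8064352675381 + 117990791744508*t + 74738183620539*t^2 + 166154445480623*t^3.

8064352675381 + 117990791744508*t + 74738183620539*t^2 + 166154445480623*t^3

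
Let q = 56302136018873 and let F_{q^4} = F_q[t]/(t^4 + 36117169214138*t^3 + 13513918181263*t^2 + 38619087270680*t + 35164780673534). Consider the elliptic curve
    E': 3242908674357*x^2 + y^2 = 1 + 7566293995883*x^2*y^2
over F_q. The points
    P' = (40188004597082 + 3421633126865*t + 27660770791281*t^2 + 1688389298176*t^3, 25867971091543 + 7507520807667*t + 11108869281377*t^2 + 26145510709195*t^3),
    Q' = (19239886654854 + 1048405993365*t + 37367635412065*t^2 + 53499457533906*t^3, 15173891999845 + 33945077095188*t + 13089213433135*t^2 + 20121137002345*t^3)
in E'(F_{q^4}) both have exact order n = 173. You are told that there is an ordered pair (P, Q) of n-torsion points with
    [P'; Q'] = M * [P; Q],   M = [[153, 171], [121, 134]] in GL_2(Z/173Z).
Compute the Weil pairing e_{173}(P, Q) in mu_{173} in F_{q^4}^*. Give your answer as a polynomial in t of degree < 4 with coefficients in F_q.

43659748055873 + 21973009439045*t + 1109578311521*t^2 + 38887525990925*t^3

Under M = [[153,171],[121,134]] in GL_2(Z/173), e_{173}(P',Q') = e_{173}(P,Q)^(153*134-171*121 mod 173).
Inverting 157 mod 173: 54. Thus e_{173}(P,Q) = e(P',Q')^{54}.
Map (x,y)_Ed via u=(1+y)/(1-y), v=(1+y)/((1-y)x) to Montgomery A=29131579772513,B=38654201020366; then to (a',b')=(19401030477535,31111186180179).
n = 173 = (10101101)_2 (8 bits, wt 5); accumulate f_{173,P'}(Q'+S)/f_{173,P'}(S) along the 7-step ladder.
Miller gives e_{173}(P',Q') = 28248541262329 + 48873214991235*t + 46930405793877*t^2 + 22349794924183*t^3 in F_{56302136018873^4}.
Hence e(P,Q) = 43659748055873 + 21973009439045*t + 1109578311521*t^2 + 38887525990925*t^3 in F_{56302136018873^4}^*.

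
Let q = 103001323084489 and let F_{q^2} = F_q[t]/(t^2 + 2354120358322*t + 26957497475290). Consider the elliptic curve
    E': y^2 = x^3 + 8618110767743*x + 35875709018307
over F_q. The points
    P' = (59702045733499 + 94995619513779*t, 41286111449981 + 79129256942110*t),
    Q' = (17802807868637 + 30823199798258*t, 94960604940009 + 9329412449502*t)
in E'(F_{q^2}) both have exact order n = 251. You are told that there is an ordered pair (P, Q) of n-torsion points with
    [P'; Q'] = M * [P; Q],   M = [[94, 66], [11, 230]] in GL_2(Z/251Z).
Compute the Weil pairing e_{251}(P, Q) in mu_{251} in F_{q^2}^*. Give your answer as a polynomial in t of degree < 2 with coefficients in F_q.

Since e_{251}(P,P)=e_{251}(Q,Q)=1 and e_{251}(Q,P)=e_{251}(P,Q)^{-1}, expanding e_{251}(94*P + 66*Q,11*P + 230*Q) leaves e(P,Q)^det(M).
Hence e(P,Q) = e(P',Q')^{107} where 107 = 61^{-1} mod 251.
n = 251 = (11111011)_2 (8 bits, wt 7); accumulate f_{251,P'}(Q'+S)/f_{251,P'}(S) along the 7-step ladder.
Result: e(P',Q') = 24095272798753 + 9608260137810*t.
Thus e_{251}(P,Q) = 49555600622473 + 76399286488132*t.

49555600622473 + 76399286488132*t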